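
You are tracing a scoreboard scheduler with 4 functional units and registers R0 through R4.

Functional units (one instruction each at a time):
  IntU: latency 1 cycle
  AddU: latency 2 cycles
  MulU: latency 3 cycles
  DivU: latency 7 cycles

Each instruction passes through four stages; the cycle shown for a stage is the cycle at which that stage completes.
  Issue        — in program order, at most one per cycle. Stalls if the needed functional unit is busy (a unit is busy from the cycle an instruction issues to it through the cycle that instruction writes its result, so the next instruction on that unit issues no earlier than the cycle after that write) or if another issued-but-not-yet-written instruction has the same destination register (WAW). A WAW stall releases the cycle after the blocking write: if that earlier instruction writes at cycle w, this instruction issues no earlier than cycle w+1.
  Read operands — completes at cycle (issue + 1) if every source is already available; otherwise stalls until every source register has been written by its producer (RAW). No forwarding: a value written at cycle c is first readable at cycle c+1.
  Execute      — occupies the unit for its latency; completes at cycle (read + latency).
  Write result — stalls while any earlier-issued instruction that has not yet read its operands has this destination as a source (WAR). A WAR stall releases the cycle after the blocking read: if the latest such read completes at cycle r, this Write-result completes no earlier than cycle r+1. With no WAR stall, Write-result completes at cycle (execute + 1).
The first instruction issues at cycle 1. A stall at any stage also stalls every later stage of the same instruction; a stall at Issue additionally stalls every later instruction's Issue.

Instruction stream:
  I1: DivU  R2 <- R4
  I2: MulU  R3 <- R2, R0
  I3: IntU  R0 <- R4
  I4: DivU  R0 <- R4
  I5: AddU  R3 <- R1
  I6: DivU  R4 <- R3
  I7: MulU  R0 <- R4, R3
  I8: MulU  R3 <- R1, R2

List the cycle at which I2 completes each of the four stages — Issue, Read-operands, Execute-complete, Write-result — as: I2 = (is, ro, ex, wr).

I2 = (2, 11, 14, 15)

c1: I1→DivU
c2: I1 RO · I2→MulU
c3: I3→IntU
c4: I3 RO
c5: I3 EX
c9: I1 EX
c10: I1 WR R2
c11: I2 RO
c12: I3 WR R0
c13: I4→DivU
c14: I2 EX · I4 RO
c15: I2 WR R3
c16: I5→AddU
c17: I5 RO
c19: I5 EX
c20: I5 WR R3
c21: I4 EX
c22: I4 WR R0
c23: I6→DivU
c24: I6 RO · I7→MulU
c31: I6 EX
c32: I6 WR R4
c33: I7 RO
c36: I7 EX
c37: I7 WR R0
c38: I8→MulU
c39: I8 RO
c42: I8 EX
c43: I8 WR R3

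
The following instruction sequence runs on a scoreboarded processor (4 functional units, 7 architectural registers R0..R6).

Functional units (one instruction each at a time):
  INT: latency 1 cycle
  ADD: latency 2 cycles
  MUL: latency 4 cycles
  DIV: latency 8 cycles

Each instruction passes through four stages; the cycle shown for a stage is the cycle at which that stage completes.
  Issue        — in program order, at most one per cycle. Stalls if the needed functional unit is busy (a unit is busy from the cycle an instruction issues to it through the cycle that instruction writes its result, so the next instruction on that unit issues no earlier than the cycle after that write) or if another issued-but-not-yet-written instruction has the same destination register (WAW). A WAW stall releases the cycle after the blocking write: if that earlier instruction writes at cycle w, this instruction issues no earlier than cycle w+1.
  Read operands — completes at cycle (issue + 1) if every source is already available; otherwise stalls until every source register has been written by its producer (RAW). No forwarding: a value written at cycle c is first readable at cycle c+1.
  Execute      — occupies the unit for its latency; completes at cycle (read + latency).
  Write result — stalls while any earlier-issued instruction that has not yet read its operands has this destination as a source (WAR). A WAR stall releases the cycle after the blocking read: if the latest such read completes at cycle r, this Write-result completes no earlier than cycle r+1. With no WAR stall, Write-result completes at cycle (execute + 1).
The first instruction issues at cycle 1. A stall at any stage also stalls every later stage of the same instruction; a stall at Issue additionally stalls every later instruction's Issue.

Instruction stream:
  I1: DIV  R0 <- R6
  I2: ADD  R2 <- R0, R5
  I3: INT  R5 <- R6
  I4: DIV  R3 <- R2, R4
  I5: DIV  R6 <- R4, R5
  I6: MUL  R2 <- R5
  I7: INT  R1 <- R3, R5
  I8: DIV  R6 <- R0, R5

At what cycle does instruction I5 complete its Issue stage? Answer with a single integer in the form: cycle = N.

cycle = 26

[1] I1→DIV
[2] I1 RO · I2→ADD
[3] I3→INT
[4] I3 RO
[5] I3 EX
[10] I1 EX
[11] I1 WR R0
[12] I2 RO · I4→DIV
[13] I3 WR R5
[14] I2 EX
[15] I2 WR R2
[16] I4 RO
[24] I4 EX
[25] I4 WR R3
[26] I5→DIV
[27] I5 RO · I6→MUL
[28] I6 RO · I7→INT
[29] I7 RO
[30] I7 EX
[31] I7 WR R1
[32] I6 EX
[33] I6 WR R2
[35] I5 EX
[36] I5 WR R6
[37] I8→DIV
[38] I8 RO
[46] I8 EX
[47] I8 WR R6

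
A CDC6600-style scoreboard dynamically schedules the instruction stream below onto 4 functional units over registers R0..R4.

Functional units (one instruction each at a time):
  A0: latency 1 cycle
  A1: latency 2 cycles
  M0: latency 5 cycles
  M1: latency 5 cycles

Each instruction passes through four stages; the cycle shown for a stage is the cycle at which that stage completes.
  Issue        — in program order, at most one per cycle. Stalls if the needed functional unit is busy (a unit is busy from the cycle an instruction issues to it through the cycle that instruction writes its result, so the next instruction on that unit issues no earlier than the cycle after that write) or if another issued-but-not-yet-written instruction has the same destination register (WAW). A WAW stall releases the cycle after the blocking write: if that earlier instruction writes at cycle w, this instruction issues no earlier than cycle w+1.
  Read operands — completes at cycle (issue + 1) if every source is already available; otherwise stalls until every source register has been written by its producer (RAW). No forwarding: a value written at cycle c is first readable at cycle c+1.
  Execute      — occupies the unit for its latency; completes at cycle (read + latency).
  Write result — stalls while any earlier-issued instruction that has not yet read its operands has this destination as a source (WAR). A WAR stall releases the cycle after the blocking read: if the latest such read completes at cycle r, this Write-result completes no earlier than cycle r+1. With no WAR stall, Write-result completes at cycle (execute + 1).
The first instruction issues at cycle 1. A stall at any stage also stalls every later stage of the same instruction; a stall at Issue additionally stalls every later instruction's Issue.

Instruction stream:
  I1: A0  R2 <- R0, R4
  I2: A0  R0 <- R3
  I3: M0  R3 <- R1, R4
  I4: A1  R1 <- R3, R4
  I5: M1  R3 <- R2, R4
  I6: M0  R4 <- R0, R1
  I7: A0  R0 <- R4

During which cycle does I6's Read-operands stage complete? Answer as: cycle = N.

cycle = 18

cycle 1: issue I1 (A0)
cycle 2: I1 read-ops
cycle 3: I1 finished on A0
cycle 4: I1→R2
cycle 5: issue I2 (A0)
cycle 6: I2 read-ops, issue I3 (M0)
cycle 7: I2 finished on A0, I3 read-ops, issue I4 (A1)
cycle 8: I2→R0
cycle 12: I3 finished on M0
cycle 13: I3→R3
cycle 14: I4 read-ops, issue I5 (M1)
cycle 15: I5 read-ops, issue I6 (M0)
cycle 16: I4 finished on A1, issue I7 (A0)
cycle 17: I4→R1
cycle 18: I6 read-ops
cycle 20: I5 finished on M1
cycle 21: I5→R3
cycle 23: I6 finished on M0
cycle 24: I6→R4
cycle 25: I7 read-ops
cycle 26: I7 finished on A0
cycle 27: I7→R0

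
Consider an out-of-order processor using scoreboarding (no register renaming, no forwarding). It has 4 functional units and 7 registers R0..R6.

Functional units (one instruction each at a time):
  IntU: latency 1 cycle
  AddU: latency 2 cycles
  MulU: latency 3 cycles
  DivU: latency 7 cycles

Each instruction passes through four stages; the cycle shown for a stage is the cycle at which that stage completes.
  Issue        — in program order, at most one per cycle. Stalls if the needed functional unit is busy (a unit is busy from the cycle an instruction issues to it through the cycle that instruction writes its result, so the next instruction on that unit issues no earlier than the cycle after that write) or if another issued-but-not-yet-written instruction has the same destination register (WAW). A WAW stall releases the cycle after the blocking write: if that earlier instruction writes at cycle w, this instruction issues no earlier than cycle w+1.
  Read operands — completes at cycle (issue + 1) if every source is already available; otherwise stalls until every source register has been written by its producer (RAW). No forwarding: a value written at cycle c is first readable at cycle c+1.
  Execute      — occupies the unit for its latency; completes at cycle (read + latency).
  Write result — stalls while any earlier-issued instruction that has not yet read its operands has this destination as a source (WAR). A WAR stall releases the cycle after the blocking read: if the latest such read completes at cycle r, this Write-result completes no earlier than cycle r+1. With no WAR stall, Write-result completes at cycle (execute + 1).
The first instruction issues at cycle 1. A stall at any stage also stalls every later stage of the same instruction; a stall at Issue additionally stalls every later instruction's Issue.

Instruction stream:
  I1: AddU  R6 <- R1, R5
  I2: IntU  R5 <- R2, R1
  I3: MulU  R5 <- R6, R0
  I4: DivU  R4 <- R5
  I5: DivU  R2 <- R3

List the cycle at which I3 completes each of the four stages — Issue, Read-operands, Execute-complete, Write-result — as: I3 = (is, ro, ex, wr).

I3 = (6, 7, 10, 11)

I1: IS=1 RO=2 EX=4 WR=5
I2: IS=2 RO=3 EX=4 WR=5
I3: IS=6 RO=7 EX=10 WR=11  [WAW R5: wait I2 write@5]
I4: IS=7 RO=12 EX=19 WR=20  [RAW R5: wait I3 write@11]
I5: IS=21 RO=22 EX=29 WR=30  [struct: DivU busy until I4 writes@20]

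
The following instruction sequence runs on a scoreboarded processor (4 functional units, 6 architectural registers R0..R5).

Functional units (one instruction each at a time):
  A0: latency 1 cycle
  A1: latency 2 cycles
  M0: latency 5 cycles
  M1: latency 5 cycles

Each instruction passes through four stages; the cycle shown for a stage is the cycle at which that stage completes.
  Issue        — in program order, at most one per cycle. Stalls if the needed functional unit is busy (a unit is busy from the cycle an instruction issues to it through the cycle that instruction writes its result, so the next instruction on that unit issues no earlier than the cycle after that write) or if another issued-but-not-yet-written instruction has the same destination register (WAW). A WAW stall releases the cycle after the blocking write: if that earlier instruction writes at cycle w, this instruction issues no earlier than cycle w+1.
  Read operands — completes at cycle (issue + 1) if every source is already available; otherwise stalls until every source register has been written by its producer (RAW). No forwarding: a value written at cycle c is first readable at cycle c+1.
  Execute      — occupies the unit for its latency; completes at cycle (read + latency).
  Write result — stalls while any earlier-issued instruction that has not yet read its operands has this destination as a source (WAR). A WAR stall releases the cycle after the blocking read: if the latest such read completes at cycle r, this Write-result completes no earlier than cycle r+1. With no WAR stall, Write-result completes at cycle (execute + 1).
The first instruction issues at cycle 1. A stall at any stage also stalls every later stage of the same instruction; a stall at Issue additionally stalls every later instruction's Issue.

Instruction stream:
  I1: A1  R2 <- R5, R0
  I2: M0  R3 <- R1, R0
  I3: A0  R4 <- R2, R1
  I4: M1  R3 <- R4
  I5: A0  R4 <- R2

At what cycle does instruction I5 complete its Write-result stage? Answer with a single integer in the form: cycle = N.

cycle = 14

t=1  issue I1 (A1)
t=2  I1 read-ops; issue I2 (M0)
t=3  I2 read-ops; issue I3 (A0)
t=4  I1 finished on A1
t=5  I1→R2
t=6  I3 read-ops
t=7  I3 finished on A0
t=8  I2 finished on M0; I3→R4
t=9  I2→R3
t=10  issue I4 (M1)
t=11  I4 read-ops; issue I5 (A0)
t=12  I5 read-ops
t=13  I5 finished on A0
t=14  I5→R4
t=16  I4 finished on M1
t=17  I4→R3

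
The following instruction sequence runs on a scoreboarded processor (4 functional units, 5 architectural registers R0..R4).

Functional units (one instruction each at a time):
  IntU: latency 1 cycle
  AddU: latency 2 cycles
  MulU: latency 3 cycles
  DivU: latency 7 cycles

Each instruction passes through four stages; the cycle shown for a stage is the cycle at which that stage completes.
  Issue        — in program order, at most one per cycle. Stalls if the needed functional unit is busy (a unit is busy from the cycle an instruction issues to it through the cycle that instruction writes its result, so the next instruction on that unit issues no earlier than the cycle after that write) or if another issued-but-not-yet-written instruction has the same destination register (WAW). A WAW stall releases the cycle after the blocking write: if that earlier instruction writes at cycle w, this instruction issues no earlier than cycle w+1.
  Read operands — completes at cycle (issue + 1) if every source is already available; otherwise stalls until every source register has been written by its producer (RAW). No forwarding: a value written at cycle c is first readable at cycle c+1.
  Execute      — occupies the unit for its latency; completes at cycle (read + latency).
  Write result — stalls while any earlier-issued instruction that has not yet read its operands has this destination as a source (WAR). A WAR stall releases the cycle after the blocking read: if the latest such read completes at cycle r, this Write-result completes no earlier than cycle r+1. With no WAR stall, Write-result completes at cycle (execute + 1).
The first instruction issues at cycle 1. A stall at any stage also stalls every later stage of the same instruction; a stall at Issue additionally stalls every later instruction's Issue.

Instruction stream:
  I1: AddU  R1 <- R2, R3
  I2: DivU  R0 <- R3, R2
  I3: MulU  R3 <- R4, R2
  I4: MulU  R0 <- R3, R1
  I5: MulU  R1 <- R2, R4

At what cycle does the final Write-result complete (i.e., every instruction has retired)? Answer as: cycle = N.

cycle = 23

cycle 1: issue I1 (AddU)
cycle 2: I1 read-ops, issue I2 (DivU)
cycle 3: I2 read-ops, issue I3 (MulU)
cycle 4: I1 finished on AddU, I3 read-ops
cycle 5: I1→R1
cycle 7: I3 finished on MulU
cycle 8: I3→R3
cycle 10: I2 finished on DivU
cycle 11: I2→R0
cycle 12: issue I4 (MulU)
cycle 13: I4 read-ops
cycle 16: I4 finished on MulU
cycle 17: I4→R0
cycle 18: issue I5 (MulU)
cycle 19: I5 read-ops
cycle 22: I5 finished on MulU
cycle 23: I5→R1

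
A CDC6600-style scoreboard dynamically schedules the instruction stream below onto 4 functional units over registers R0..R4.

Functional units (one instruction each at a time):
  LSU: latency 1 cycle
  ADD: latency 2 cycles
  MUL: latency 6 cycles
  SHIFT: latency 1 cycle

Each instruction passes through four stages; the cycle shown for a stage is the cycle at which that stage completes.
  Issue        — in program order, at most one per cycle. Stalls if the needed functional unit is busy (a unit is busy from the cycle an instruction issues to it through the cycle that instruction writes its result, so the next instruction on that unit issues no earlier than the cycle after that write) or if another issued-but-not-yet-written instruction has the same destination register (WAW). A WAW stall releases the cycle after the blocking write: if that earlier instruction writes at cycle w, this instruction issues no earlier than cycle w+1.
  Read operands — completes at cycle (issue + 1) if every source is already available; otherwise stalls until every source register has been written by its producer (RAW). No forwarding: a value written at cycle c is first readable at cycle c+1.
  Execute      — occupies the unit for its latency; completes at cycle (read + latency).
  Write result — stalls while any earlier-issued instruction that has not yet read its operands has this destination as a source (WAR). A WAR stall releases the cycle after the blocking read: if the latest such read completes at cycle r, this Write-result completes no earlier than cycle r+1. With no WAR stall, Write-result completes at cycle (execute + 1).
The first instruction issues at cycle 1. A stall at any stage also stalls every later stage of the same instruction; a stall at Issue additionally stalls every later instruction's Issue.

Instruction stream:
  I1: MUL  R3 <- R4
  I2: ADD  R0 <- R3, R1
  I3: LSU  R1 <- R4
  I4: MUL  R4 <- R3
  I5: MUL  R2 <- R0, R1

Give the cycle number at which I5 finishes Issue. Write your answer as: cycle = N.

I1  is:1  ro:2  ex:8  wr:9
I2  is:2  ro:10  ex:12  wr:13  — RAW R3: wait I1 write@9
I3  is:3  ro:4  ex:5  wr:11  — WAR R1: wait I2 read@10
I4  is:10  ro:11  ex:17  wr:18  — struct: MUL busy until I1 writes@9
I5  is:19  ro:20  ex:26  wr:27  — struct: MUL busy until I4 writes@18

cycle = 19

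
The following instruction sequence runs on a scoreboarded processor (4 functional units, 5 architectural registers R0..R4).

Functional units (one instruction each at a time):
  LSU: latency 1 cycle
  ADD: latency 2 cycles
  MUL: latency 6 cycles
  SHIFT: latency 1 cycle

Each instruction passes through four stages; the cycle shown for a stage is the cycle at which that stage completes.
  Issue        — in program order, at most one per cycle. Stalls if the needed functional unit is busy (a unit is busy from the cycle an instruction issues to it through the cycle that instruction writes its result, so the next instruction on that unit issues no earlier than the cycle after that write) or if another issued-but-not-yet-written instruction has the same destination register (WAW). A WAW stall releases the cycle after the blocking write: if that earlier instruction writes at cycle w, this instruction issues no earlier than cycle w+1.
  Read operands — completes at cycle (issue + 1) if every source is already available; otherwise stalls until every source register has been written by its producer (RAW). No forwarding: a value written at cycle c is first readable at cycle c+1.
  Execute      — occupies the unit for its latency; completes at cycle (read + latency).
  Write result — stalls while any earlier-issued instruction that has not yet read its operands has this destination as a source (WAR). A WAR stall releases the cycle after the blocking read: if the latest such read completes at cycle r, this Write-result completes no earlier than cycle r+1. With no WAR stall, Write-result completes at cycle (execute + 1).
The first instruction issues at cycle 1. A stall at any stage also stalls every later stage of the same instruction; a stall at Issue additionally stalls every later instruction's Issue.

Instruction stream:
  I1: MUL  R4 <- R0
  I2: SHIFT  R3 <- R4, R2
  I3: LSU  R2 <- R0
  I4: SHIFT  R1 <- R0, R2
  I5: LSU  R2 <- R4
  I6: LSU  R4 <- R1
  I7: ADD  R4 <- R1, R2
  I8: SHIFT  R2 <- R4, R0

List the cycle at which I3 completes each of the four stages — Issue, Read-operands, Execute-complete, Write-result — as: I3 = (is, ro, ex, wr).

c1: I1 issues→MUL
c2: I1 reads | I2 issues→SHIFT
c3: I3 issues→LSU
c4: I3 reads
c5: I3 exec-done
c8: I1 exec-done
c9: I1 writes R4
c10: I2 reads
c11: I2 exec-done | I3 writes R2
c12: I2 writes R3
c13: I4 issues→SHIFT
c14: I4 reads | I5 issues→LSU
c15: I4 exec-done | I5 reads
c16: I4 writes R1 | I5 exec-done
c17: I5 writes R2
c18: I6 issues→LSU
c19: I6 reads
c20: I6 exec-done
c21: I6 writes R4
c22: I7 issues→ADD
c23: I7 reads | I8 issues→SHIFT
c25: I7 exec-done
c26: I7 writes R4
c27: I8 reads
c28: I8 exec-done
c29: I8 writes R2

I3 = (3, 4, 5, 11)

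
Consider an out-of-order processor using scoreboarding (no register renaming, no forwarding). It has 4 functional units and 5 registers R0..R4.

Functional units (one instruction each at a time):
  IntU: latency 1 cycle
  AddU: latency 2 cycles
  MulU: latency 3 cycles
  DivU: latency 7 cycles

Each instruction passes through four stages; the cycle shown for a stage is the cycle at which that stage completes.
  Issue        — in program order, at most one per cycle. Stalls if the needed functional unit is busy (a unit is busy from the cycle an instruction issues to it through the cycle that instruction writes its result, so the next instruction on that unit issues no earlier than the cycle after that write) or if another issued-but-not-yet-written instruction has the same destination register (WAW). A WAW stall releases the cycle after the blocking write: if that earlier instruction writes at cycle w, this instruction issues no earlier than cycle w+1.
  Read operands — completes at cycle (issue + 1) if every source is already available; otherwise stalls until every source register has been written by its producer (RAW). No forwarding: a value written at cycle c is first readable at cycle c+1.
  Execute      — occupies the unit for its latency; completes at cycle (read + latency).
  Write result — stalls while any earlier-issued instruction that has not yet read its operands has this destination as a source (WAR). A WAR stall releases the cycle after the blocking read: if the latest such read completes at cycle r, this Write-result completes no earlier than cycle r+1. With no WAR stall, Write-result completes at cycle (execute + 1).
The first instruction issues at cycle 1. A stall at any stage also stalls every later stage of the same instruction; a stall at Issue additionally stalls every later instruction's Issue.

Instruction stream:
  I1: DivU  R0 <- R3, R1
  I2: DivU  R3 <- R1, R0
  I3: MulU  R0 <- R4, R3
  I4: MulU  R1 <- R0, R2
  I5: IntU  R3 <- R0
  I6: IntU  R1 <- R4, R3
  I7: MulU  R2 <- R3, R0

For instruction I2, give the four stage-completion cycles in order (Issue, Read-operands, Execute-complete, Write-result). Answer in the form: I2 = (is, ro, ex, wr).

I2 = (11, 12, 19, 20)

I1: IS=1 RO=2 EX=9 WR=10
I2: IS=11 RO=12 EX=19 WR=20  [struct: DivU busy until I1 writes@10]
I3: IS=12 RO=21 EX=24 WR=25  [RAW R3: wait I2 write@20]
I4: IS=26 RO=27 EX=30 WR=31  [struct: MulU busy until I3 writes@25]
I5: IS=27 RO=28 EX=29 WR=30
I6: IS=32 RO=33 EX=34 WR=35  [WAW R1: wait I4 write@31]
I7: IS=33 RO=34 EX=37 WR=38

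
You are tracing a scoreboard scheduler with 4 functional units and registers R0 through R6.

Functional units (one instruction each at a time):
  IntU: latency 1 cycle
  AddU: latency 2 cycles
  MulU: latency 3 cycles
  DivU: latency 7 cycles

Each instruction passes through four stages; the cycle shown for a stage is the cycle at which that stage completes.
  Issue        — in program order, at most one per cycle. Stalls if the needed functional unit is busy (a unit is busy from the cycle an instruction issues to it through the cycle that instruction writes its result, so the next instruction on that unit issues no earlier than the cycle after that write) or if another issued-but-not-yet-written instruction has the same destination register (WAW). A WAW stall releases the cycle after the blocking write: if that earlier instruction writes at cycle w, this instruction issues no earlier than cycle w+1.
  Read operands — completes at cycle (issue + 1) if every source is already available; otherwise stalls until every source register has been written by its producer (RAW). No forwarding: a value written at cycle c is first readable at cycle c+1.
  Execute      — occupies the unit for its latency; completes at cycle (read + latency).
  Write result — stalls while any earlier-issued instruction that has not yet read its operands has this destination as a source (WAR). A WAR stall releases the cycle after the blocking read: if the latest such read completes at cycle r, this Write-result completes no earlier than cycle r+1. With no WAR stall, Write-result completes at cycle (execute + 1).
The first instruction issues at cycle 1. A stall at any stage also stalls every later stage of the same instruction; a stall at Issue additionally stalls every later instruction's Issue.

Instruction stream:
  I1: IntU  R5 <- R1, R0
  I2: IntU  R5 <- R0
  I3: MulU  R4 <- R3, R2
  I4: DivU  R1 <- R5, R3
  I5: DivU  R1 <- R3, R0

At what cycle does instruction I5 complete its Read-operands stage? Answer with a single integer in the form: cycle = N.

cycle = 19

cycle 1: I1 issues→IntU
cycle 2: I1 reads
cycle 3: I1 exec-done
cycle 4: I1 writes R5
cycle 5: I2 issues→IntU
cycle 6: I2 reads | I3 issues→MulU
cycle 7: I2 exec-done | I3 reads | I4 issues→DivU
cycle 8: I2 writes R5
cycle 9: I4 reads
cycle 10: I3 exec-done
cycle 11: I3 writes R4
cycle 16: I4 exec-done
cycle 17: I4 writes R1
cycle 18: I5 issues→DivU
cycle 19: I5 reads
cycle 26: I5 exec-done
cycle 27: I5 writes R1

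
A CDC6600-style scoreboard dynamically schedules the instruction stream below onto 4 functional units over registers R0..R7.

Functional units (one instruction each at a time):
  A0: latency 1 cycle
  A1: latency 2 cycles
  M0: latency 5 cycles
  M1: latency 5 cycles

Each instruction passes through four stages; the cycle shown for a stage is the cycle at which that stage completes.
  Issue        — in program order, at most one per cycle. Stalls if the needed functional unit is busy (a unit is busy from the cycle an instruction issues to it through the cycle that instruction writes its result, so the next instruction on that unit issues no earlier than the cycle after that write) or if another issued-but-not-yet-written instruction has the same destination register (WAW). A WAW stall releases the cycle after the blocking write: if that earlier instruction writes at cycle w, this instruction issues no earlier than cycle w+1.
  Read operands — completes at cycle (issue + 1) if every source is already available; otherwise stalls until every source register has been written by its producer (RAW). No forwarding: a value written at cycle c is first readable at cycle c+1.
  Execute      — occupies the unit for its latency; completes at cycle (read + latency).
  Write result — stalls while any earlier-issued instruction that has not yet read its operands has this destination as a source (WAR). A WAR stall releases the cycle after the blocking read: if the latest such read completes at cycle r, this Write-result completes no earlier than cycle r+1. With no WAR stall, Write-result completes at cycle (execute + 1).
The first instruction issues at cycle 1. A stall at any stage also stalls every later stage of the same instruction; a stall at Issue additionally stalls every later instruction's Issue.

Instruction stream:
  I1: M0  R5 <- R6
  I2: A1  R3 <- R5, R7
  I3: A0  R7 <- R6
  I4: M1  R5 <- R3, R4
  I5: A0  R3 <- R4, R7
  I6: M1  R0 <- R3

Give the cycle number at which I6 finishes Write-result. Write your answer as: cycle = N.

[I1] 1/2/7/8
[I2] 2/9/11/12  (RAW R5: wait I1 write@8)
[I3] 3/4/5/10  (WAR R7: wait I2 read@9)
[I4] 9/13/18/19  (WAW R5: wait I1 write@8; RAW R3: wait I2 write@12)
[I5] 13/14/15/16  (WAW R3: wait I2 write@12)
[I6] 20/21/26/27  (struct: M1 busy until I4 writes@19)

cycle = 27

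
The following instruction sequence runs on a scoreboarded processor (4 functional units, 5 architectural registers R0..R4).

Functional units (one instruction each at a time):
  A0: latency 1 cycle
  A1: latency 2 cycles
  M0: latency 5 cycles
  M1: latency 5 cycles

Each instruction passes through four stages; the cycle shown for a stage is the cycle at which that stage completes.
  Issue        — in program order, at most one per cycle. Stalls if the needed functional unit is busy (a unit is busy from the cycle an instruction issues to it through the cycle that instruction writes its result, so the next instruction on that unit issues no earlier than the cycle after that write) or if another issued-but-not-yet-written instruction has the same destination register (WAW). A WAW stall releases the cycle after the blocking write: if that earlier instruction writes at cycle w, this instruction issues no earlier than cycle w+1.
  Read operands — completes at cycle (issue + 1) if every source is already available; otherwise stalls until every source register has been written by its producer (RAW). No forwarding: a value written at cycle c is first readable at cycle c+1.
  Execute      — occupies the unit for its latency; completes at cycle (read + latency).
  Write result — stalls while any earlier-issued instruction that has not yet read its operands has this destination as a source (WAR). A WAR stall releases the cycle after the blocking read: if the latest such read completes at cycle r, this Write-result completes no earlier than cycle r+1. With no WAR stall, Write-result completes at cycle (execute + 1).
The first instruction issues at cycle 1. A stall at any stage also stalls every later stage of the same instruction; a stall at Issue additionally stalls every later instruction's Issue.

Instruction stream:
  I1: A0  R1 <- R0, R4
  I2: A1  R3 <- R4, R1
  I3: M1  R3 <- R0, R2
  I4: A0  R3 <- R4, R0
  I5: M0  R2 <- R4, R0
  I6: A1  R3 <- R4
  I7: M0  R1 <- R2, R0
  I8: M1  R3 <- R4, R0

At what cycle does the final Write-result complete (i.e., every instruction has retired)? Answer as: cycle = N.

t=1  I1 issues→A0
t=2  I1 reads, I2 issues→A1
t=3  I1 exec-done
t=4  I1 writes R1
t=5  I2 reads
t=7  I2 exec-done
t=8  I2 writes R3
t=9  I3 issues→M1
t=10  I3 reads
t=15  I3 exec-done
t=16  I3 writes R3
t=17  I4 issues→A0
t=18  I4 reads, I5 issues→M0
t=19  I4 exec-done, I5 reads
t=20  I4 writes R3
t=21  I6 issues→A1
t=22  I6 reads
t=24  I5 exec-done, I6 exec-done
t=25  I5 writes R2, I6 writes R3
t=26  I7 issues→M0
t=27  I7 reads, I8 issues→M1
t=28  I8 reads
t=32  I7 exec-done
t=33  I7 writes R1, I8 exec-done
t=34  I8 writes R3

cycle = 34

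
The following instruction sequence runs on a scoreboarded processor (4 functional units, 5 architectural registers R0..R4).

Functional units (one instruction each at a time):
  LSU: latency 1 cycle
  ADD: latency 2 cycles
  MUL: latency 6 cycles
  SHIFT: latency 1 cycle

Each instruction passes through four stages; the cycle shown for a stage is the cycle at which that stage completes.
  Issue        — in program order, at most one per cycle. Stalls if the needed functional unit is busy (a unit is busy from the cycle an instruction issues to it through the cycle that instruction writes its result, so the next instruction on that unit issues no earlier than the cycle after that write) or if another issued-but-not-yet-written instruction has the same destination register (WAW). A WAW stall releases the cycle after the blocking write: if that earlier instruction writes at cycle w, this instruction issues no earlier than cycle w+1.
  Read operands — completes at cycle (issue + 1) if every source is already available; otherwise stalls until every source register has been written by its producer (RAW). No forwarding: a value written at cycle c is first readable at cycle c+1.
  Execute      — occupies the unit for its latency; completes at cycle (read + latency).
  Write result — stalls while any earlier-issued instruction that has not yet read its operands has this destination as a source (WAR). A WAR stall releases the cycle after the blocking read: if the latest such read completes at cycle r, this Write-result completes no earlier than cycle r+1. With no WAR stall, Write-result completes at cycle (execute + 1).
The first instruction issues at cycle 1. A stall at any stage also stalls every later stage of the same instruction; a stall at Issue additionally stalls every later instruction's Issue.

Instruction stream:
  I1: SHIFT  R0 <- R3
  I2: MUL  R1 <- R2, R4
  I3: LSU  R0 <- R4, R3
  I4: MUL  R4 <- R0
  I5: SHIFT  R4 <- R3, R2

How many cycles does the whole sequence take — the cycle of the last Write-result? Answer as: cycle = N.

cycle = 23

t=1  issue I1 (SHIFT)
t=2  I1 read-ops; issue I2 (MUL)
t=3  I1 finished on SHIFT; I2 read-ops
t=4  I1→R0
t=5  issue I3 (LSU)
t=6  I3 read-ops
t=7  I3 finished on LSU
t=8  I3→R0
t=9  I2 finished on MUL
t=10  I2→R1
t=11  issue I4 (MUL)
t=12  I4 read-ops
t=18  I4 finished on MUL
t=19  I4→R4
t=20  issue I5 (SHIFT)
t=21  I5 read-ops
t=22  I5 finished on SHIFT
t=23  I5→R4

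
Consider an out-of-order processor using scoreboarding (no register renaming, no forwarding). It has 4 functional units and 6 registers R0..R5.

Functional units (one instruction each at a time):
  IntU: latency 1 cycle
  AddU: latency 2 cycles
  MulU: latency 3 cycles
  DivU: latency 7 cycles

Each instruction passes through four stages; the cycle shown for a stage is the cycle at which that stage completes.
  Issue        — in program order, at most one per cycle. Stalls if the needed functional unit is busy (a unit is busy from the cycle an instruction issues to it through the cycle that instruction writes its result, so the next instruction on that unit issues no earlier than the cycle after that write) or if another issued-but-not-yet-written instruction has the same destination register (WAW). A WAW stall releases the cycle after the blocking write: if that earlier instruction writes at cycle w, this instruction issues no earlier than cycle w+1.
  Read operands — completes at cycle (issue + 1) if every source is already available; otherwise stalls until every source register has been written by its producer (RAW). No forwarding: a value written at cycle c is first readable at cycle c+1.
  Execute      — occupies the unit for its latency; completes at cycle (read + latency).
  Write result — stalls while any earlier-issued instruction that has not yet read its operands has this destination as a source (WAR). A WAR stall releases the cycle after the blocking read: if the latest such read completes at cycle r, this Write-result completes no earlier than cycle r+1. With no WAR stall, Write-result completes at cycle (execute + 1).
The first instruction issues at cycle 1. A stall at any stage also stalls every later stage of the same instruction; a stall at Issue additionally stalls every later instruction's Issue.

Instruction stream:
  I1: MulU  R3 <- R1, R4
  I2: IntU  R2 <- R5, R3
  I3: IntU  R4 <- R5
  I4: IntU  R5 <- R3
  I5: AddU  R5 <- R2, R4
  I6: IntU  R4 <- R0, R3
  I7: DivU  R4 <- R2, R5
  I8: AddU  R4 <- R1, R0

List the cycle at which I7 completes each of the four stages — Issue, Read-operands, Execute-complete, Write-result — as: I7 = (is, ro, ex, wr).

c1: I1 issues→MulU
c2: I1 reads; I2 issues→IntU
c5: I1 exec-done
c6: I1 writes R3
c7: I2 reads
c8: I2 exec-done
c9: I2 writes R2
c10: I3 issues→IntU
c11: I3 reads
c12: I3 exec-done
c13: I3 writes R4
c14: I4 issues→IntU
c15: I4 reads
c16: I4 exec-done
c17: I4 writes R5
c18: I5 issues→AddU
c19: I5 reads; I6 issues→IntU
c20: I6 reads
c21: I5 exec-done; I6 exec-done
c22: I5 writes R5; I6 writes R4
c23: I7 issues→DivU
c24: I7 reads
c31: I7 exec-done
c32: I7 writes R4
c33: I8 issues→AddU
c34: I8 reads
c36: I8 exec-done
c37: I8 writes R4

I7 = (23, 24, 31, 32)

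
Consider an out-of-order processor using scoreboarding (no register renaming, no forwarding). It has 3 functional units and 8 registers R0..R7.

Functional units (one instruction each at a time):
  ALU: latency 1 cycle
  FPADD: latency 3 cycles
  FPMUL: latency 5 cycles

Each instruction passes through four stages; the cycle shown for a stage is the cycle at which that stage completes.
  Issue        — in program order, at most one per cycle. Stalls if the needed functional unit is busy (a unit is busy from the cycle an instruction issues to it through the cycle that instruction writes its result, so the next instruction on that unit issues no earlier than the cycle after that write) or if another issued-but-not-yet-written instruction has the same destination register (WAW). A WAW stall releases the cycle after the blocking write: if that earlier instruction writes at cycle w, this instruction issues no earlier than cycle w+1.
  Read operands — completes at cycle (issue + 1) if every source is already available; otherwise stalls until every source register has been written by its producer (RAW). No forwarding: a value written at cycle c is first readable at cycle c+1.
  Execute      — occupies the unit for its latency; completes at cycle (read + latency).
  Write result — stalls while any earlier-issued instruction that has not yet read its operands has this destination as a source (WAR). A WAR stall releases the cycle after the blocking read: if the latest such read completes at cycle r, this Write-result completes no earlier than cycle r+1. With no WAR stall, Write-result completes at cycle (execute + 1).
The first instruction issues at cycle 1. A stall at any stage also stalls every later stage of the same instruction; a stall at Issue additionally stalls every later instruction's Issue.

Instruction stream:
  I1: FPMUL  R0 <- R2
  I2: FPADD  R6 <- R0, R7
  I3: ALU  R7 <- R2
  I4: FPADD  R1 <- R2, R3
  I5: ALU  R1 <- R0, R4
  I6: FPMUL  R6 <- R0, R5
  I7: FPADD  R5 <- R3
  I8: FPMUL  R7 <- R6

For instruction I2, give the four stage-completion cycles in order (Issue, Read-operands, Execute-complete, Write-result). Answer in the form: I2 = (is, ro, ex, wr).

I2 = (2, 9, 12, 13)

c1: issue I1 (FPMUL)
c2: I1 read-ops | issue I2 (FPADD)
c3: issue I3 (ALU)
c4: I3 read-ops
c5: I3 finished on ALU
c7: I1 finished on FPMUL
c8: I1→R0
c9: I2 read-ops
c10: I3→R7
c12: I2 finished on FPADD
c13: I2→R6
c14: issue I4 (FPADD)
c15: I4 read-ops
c18: I4 finished on FPADD
c19: I4→R1
c20: issue I5 (ALU)
c21: I5 read-ops | issue I6 (FPMUL)
c22: I5 finished on ALU | I6 read-ops | issue I7 (FPADD)
c23: I5→R1 | I7 read-ops
c26: I7 finished on FPADD
c27: I6 finished on FPMUL | I7→R5
c28: I6→R6
c29: issue I8 (FPMUL)
c30: I8 read-ops
c35: I8 finished on FPMUL
c36: I8→R7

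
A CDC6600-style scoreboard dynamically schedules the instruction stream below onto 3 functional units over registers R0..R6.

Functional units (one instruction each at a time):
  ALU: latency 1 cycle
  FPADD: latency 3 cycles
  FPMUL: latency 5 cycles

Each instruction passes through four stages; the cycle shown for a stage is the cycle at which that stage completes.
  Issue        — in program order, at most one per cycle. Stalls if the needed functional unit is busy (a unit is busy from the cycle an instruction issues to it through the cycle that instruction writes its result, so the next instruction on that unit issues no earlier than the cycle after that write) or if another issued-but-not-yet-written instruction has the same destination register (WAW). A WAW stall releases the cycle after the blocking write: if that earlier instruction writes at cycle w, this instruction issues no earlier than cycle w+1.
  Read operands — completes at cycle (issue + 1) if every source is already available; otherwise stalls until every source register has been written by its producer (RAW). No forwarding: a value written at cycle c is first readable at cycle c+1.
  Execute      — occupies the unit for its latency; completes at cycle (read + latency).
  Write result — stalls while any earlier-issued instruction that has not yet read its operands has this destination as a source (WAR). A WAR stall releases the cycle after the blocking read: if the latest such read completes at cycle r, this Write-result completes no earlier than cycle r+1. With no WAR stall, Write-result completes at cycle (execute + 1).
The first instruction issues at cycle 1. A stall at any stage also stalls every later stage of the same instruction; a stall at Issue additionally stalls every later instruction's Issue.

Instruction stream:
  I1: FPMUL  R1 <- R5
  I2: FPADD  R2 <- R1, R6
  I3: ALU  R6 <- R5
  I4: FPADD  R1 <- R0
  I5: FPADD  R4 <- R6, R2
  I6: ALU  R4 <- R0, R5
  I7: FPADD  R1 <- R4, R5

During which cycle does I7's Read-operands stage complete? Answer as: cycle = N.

1) issue 1, read 2, done 7, write 8
2) issue 2, read 9, done 12, write 13  <RAW R1: wait I1 write@8>
3) issue 3, read 4, done 5, write 10  <WAR R6: wait I2 read@9>
4) issue 14, read 15, done 18, write 19  <struct: FPADD busy until I2 writes@13>
5) issue 20, read 21, done 24, write 25  <struct: FPADD busy until I4 writes@19>
6) issue 26, read 27, done 28, write 29  <WAW R4: wait I5 write@25>
7) issue 27, read 30, done 33, write 34  <RAW R4: wait I6 write@29>

cycle = 30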